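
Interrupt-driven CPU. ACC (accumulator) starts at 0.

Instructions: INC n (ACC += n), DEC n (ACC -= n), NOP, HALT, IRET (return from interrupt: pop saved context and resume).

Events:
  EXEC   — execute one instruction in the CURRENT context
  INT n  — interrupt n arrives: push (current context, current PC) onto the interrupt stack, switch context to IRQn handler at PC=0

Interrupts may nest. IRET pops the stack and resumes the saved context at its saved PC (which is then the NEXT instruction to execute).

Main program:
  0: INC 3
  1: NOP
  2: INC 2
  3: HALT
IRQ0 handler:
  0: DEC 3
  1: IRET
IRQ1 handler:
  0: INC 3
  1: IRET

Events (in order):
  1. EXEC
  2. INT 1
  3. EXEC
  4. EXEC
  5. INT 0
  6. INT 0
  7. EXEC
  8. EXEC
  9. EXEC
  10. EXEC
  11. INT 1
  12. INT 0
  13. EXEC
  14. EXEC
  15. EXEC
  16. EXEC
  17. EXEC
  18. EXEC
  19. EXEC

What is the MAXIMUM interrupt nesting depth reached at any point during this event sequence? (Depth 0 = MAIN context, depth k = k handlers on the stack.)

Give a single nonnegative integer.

Event 1 (EXEC): [MAIN] PC=0: INC 3 -> ACC=3 [depth=0]
Event 2 (INT 1): INT 1 arrives: push (MAIN, PC=1), enter IRQ1 at PC=0 (depth now 1) [depth=1]
Event 3 (EXEC): [IRQ1] PC=0: INC 3 -> ACC=6 [depth=1]
Event 4 (EXEC): [IRQ1] PC=1: IRET -> resume MAIN at PC=1 (depth now 0) [depth=0]
Event 5 (INT 0): INT 0 arrives: push (MAIN, PC=1), enter IRQ0 at PC=0 (depth now 1) [depth=1]
Event 6 (INT 0): INT 0 arrives: push (IRQ0, PC=0), enter IRQ0 at PC=0 (depth now 2) [depth=2]
Event 7 (EXEC): [IRQ0] PC=0: DEC 3 -> ACC=3 [depth=2]
Event 8 (EXEC): [IRQ0] PC=1: IRET -> resume IRQ0 at PC=0 (depth now 1) [depth=1]
Event 9 (EXEC): [IRQ0] PC=0: DEC 3 -> ACC=0 [depth=1]
Event 10 (EXEC): [IRQ0] PC=1: IRET -> resume MAIN at PC=1 (depth now 0) [depth=0]
Event 11 (INT 1): INT 1 arrives: push (MAIN, PC=1), enter IRQ1 at PC=0 (depth now 1) [depth=1]
Event 12 (INT 0): INT 0 arrives: push (IRQ1, PC=0), enter IRQ0 at PC=0 (depth now 2) [depth=2]
Event 13 (EXEC): [IRQ0] PC=0: DEC 3 -> ACC=-3 [depth=2]
Event 14 (EXEC): [IRQ0] PC=1: IRET -> resume IRQ1 at PC=0 (depth now 1) [depth=1]
Event 15 (EXEC): [IRQ1] PC=0: INC 3 -> ACC=0 [depth=1]
Event 16 (EXEC): [IRQ1] PC=1: IRET -> resume MAIN at PC=1 (depth now 0) [depth=0]
Event 17 (EXEC): [MAIN] PC=1: NOP [depth=0]
Event 18 (EXEC): [MAIN] PC=2: INC 2 -> ACC=2 [depth=0]
Event 19 (EXEC): [MAIN] PC=3: HALT [depth=0]
Max depth observed: 2

Answer: 2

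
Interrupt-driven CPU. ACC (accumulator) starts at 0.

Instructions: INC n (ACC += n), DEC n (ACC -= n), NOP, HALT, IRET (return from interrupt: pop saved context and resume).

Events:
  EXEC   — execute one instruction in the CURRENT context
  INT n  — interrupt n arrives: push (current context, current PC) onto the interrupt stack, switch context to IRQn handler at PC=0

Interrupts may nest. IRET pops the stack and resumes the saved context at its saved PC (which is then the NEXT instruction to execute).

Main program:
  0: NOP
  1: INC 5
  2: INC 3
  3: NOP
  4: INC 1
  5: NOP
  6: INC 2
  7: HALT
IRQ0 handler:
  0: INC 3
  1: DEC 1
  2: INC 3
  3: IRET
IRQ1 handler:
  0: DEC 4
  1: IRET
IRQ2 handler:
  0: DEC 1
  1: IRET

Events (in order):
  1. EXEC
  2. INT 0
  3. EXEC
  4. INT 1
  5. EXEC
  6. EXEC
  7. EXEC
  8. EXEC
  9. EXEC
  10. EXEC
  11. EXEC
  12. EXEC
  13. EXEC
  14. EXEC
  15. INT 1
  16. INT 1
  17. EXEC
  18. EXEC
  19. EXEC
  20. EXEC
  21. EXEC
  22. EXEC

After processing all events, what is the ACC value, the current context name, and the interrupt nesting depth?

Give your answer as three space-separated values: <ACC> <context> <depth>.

Event 1 (EXEC): [MAIN] PC=0: NOP
Event 2 (INT 0): INT 0 arrives: push (MAIN, PC=1), enter IRQ0 at PC=0 (depth now 1)
Event 3 (EXEC): [IRQ0] PC=0: INC 3 -> ACC=3
Event 4 (INT 1): INT 1 arrives: push (IRQ0, PC=1), enter IRQ1 at PC=0 (depth now 2)
Event 5 (EXEC): [IRQ1] PC=0: DEC 4 -> ACC=-1
Event 6 (EXEC): [IRQ1] PC=1: IRET -> resume IRQ0 at PC=1 (depth now 1)
Event 7 (EXEC): [IRQ0] PC=1: DEC 1 -> ACC=-2
Event 8 (EXEC): [IRQ0] PC=2: INC 3 -> ACC=1
Event 9 (EXEC): [IRQ0] PC=3: IRET -> resume MAIN at PC=1 (depth now 0)
Event 10 (EXEC): [MAIN] PC=1: INC 5 -> ACC=6
Event 11 (EXEC): [MAIN] PC=2: INC 3 -> ACC=9
Event 12 (EXEC): [MAIN] PC=3: NOP
Event 13 (EXEC): [MAIN] PC=4: INC 1 -> ACC=10
Event 14 (EXEC): [MAIN] PC=5: NOP
Event 15 (INT 1): INT 1 arrives: push (MAIN, PC=6), enter IRQ1 at PC=0 (depth now 1)
Event 16 (INT 1): INT 1 arrives: push (IRQ1, PC=0), enter IRQ1 at PC=0 (depth now 2)
Event 17 (EXEC): [IRQ1] PC=0: DEC 4 -> ACC=6
Event 18 (EXEC): [IRQ1] PC=1: IRET -> resume IRQ1 at PC=0 (depth now 1)
Event 19 (EXEC): [IRQ1] PC=0: DEC 4 -> ACC=2
Event 20 (EXEC): [IRQ1] PC=1: IRET -> resume MAIN at PC=6 (depth now 0)
Event 21 (EXEC): [MAIN] PC=6: INC 2 -> ACC=4
Event 22 (EXEC): [MAIN] PC=7: HALT

Answer: 4 MAIN 0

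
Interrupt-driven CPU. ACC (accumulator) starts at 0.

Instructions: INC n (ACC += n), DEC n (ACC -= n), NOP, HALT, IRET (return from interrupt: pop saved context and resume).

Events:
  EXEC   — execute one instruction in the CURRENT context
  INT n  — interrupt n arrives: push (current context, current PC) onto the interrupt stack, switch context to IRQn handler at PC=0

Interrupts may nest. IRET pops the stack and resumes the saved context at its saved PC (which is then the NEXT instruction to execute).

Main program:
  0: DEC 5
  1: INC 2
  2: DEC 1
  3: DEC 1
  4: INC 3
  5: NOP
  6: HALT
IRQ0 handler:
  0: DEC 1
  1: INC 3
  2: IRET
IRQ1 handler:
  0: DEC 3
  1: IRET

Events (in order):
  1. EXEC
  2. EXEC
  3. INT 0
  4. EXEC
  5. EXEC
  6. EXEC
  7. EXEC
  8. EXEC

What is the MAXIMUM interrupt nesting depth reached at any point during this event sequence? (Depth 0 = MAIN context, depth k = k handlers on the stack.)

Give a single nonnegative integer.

Answer: 1

Derivation:
Event 1 (EXEC): [MAIN] PC=0: DEC 5 -> ACC=-5 [depth=0]
Event 2 (EXEC): [MAIN] PC=1: INC 2 -> ACC=-3 [depth=0]
Event 3 (INT 0): INT 0 arrives: push (MAIN, PC=2), enter IRQ0 at PC=0 (depth now 1) [depth=1]
Event 4 (EXEC): [IRQ0] PC=0: DEC 1 -> ACC=-4 [depth=1]
Event 5 (EXEC): [IRQ0] PC=1: INC 3 -> ACC=-1 [depth=1]
Event 6 (EXEC): [IRQ0] PC=2: IRET -> resume MAIN at PC=2 (depth now 0) [depth=0]
Event 7 (EXEC): [MAIN] PC=2: DEC 1 -> ACC=-2 [depth=0]
Event 8 (EXEC): [MAIN] PC=3: DEC 1 -> ACC=-3 [depth=0]
Max depth observed: 1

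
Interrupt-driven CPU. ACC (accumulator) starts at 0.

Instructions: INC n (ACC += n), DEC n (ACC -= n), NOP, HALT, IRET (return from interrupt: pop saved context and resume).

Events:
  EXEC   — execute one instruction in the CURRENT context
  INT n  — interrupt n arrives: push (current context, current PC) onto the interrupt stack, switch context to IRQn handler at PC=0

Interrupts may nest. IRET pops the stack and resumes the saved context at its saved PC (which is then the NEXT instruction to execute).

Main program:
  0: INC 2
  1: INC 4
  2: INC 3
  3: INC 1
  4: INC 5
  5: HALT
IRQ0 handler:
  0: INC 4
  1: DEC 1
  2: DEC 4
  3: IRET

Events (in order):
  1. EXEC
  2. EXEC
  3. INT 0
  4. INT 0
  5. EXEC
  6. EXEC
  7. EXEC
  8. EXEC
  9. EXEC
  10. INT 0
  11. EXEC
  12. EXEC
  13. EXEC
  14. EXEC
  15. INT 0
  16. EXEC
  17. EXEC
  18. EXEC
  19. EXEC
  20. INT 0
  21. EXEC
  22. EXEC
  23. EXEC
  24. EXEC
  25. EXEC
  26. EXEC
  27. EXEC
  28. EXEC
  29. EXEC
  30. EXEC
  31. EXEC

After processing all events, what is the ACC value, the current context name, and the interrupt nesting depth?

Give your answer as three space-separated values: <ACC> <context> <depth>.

Answer: 10 MAIN 0

Derivation:
Event 1 (EXEC): [MAIN] PC=0: INC 2 -> ACC=2
Event 2 (EXEC): [MAIN] PC=1: INC 4 -> ACC=6
Event 3 (INT 0): INT 0 arrives: push (MAIN, PC=2), enter IRQ0 at PC=0 (depth now 1)
Event 4 (INT 0): INT 0 arrives: push (IRQ0, PC=0), enter IRQ0 at PC=0 (depth now 2)
Event 5 (EXEC): [IRQ0] PC=0: INC 4 -> ACC=10
Event 6 (EXEC): [IRQ0] PC=1: DEC 1 -> ACC=9
Event 7 (EXEC): [IRQ0] PC=2: DEC 4 -> ACC=5
Event 8 (EXEC): [IRQ0] PC=3: IRET -> resume IRQ0 at PC=0 (depth now 1)
Event 9 (EXEC): [IRQ0] PC=0: INC 4 -> ACC=9
Event 10 (INT 0): INT 0 arrives: push (IRQ0, PC=1), enter IRQ0 at PC=0 (depth now 2)
Event 11 (EXEC): [IRQ0] PC=0: INC 4 -> ACC=13
Event 12 (EXEC): [IRQ0] PC=1: DEC 1 -> ACC=12
Event 13 (EXEC): [IRQ0] PC=2: DEC 4 -> ACC=8
Event 14 (EXEC): [IRQ0] PC=3: IRET -> resume IRQ0 at PC=1 (depth now 1)
Event 15 (INT 0): INT 0 arrives: push (IRQ0, PC=1), enter IRQ0 at PC=0 (depth now 2)
Event 16 (EXEC): [IRQ0] PC=0: INC 4 -> ACC=12
Event 17 (EXEC): [IRQ0] PC=1: DEC 1 -> ACC=11
Event 18 (EXEC): [IRQ0] PC=2: DEC 4 -> ACC=7
Event 19 (EXEC): [IRQ0] PC=3: IRET -> resume IRQ0 at PC=1 (depth now 1)
Event 20 (INT 0): INT 0 arrives: push (IRQ0, PC=1), enter IRQ0 at PC=0 (depth now 2)
Event 21 (EXEC): [IRQ0] PC=0: INC 4 -> ACC=11
Event 22 (EXEC): [IRQ0] PC=1: DEC 1 -> ACC=10
Event 23 (EXEC): [IRQ0] PC=2: DEC 4 -> ACC=6
Event 24 (EXEC): [IRQ0] PC=3: IRET -> resume IRQ0 at PC=1 (depth now 1)
Event 25 (EXEC): [IRQ0] PC=1: DEC 1 -> ACC=5
Event 26 (EXEC): [IRQ0] PC=2: DEC 4 -> ACC=1
Event 27 (EXEC): [IRQ0] PC=3: IRET -> resume MAIN at PC=2 (depth now 0)
Event 28 (EXEC): [MAIN] PC=2: INC 3 -> ACC=4
Event 29 (EXEC): [MAIN] PC=3: INC 1 -> ACC=5
Event 30 (EXEC): [MAIN] PC=4: INC 5 -> ACC=10
Event 31 (EXEC): [MAIN] PC=5: HALT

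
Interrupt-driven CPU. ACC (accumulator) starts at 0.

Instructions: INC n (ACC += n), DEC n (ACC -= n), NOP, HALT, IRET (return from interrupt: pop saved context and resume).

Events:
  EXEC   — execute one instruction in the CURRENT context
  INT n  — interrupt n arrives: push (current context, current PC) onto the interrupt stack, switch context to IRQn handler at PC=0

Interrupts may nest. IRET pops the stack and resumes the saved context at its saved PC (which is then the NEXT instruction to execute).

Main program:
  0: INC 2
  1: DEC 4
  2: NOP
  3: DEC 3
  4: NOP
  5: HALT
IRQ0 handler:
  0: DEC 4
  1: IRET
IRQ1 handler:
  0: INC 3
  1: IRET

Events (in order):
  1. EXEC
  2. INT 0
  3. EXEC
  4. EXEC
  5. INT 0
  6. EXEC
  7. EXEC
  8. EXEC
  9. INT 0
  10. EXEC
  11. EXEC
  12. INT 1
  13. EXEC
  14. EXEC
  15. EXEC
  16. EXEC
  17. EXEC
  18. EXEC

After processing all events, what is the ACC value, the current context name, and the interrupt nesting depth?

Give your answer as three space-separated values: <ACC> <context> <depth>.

Event 1 (EXEC): [MAIN] PC=0: INC 2 -> ACC=2
Event 2 (INT 0): INT 0 arrives: push (MAIN, PC=1), enter IRQ0 at PC=0 (depth now 1)
Event 3 (EXEC): [IRQ0] PC=0: DEC 4 -> ACC=-2
Event 4 (EXEC): [IRQ0] PC=1: IRET -> resume MAIN at PC=1 (depth now 0)
Event 5 (INT 0): INT 0 arrives: push (MAIN, PC=1), enter IRQ0 at PC=0 (depth now 1)
Event 6 (EXEC): [IRQ0] PC=0: DEC 4 -> ACC=-6
Event 7 (EXEC): [IRQ0] PC=1: IRET -> resume MAIN at PC=1 (depth now 0)
Event 8 (EXEC): [MAIN] PC=1: DEC 4 -> ACC=-10
Event 9 (INT 0): INT 0 arrives: push (MAIN, PC=2), enter IRQ0 at PC=0 (depth now 1)
Event 10 (EXEC): [IRQ0] PC=0: DEC 4 -> ACC=-14
Event 11 (EXEC): [IRQ0] PC=1: IRET -> resume MAIN at PC=2 (depth now 0)
Event 12 (INT 1): INT 1 arrives: push (MAIN, PC=2), enter IRQ1 at PC=0 (depth now 1)
Event 13 (EXEC): [IRQ1] PC=0: INC 3 -> ACC=-11
Event 14 (EXEC): [IRQ1] PC=1: IRET -> resume MAIN at PC=2 (depth now 0)
Event 15 (EXEC): [MAIN] PC=2: NOP
Event 16 (EXEC): [MAIN] PC=3: DEC 3 -> ACC=-14
Event 17 (EXEC): [MAIN] PC=4: NOP
Event 18 (EXEC): [MAIN] PC=5: HALT

Answer: -14 MAIN 0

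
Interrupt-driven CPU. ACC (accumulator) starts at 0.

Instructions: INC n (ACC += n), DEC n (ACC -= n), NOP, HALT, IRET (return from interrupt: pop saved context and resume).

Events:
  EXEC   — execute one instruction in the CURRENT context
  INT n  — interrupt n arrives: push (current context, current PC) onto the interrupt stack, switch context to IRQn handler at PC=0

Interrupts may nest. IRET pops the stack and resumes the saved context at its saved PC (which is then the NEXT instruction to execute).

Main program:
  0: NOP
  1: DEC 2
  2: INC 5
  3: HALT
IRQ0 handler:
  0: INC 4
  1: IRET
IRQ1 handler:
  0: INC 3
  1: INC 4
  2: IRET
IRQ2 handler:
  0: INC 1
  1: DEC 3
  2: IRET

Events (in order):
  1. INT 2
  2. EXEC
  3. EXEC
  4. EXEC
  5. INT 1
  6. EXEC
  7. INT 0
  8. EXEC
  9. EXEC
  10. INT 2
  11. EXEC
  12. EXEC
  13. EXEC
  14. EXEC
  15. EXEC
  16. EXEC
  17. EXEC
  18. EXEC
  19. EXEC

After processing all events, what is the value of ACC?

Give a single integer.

Event 1 (INT 2): INT 2 arrives: push (MAIN, PC=0), enter IRQ2 at PC=0 (depth now 1)
Event 2 (EXEC): [IRQ2] PC=0: INC 1 -> ACC=1
Event 3 (EXEC): [IRQ2] PC=1: DEC 3 -> ACC=-2
Event 4 (EXEC): [IRQ2] PC=2: IRET -> resume MAIN at PC=0 (depth now 0)
Event 5 (INT 1): INT 1 arrives: push (MAIN, PC=0), enter IRQ1 at PC=0 (depth now 1)
Event 6 (EXEC): [IRQ1] PC=0: INC 3 -> ACC=1
Event 7 (INT 0): INT 0 arrives: push (IRQ1, PC=1), enter IRQ0 at PC=0 (depth now 2)
Event 8 (EXEC): [IRQ0] PC=0: INC 4 -> ACC=5
Event 9 (EXEC): [IRQ0] PC=1: IRET -> resume IRQ1 at PC=1 (depth now 1)
Event 10 (INT 2): INT 2 arrives: push (IRQ1, PC=1), enter IRQ2 at PC=0 (depth now 2)
Event 11 (EXEC): [IRQ2] PC=0: INC 1 -> ACC=6
Event 12 (EXEC): [IRQ2] PC=1: DEC 3 -> ACC=3
Event 13 (EXEC): [IRQ2] PC=2: IRET -> resume IRQ1 at PC=1 (depth now 1)
Event 14 (EXEC): [IRQ1] PC=1: INC 4 -> ACC=7
Event 15 (EXEC): [IRQ1] PC=2: IRET -> resume MAIN at PC=0 (depth now 0)
Event 16 (EXEC): [MAIN] PC=0: NOP
Event 17 (EXEC): [MAIN] PC=1: DEC 2 -> ACC=5
Event 18 (EXEC): [MAIN] PC=2: INC 5 -> ACC=10
Event 19 (EXEC): [MAIN] PC=3: HALT

Answer: 10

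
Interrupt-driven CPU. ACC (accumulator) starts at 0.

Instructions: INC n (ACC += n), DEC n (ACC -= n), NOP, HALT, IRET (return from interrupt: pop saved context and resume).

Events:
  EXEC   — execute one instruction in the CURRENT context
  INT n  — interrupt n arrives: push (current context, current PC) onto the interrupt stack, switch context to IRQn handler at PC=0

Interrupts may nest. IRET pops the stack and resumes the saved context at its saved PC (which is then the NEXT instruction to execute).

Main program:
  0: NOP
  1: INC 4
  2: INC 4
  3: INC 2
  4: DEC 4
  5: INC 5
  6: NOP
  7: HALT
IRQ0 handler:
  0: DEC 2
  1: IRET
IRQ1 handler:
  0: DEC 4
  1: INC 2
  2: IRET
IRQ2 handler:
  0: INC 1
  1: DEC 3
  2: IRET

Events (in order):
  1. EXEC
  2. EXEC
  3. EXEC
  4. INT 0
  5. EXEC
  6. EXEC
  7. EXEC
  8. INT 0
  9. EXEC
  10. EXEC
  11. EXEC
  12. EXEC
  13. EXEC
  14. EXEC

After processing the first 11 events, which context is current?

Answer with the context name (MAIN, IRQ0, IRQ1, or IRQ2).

Event 1 (EXEC): [MAIN] PC=0: NOP
Event 2 (EXEC): [MAIN] PC=1: INC 4 -> ACC=4
Event 3 (EXEC): [MAIN] PC=2: INC 4 -> ACC=8
Event 4 (INT 0): INT 0 arrives: push (MAIN, PC=3), enter IRQ0 at PC=0 (depth now 1)
Event 5 (EXEC): [IRQ0] PC=0: DEC 2 -> ACC=6
Event 6 (EXEC): [IRQ0] PC=1: IRET -> resume MAIN at PC=3 (depth now 0)
Event 7 (EXEC): [MAIN] PC=3: INC 2 -> ACC=8
Event 8 (INT 0): INT 0 arrives: push (MAIN, PC=4), enter IRQ0 at PC=0 (depth now 1)
Event 9 (EXEC): [IRQ0] PC=0: DEC 2 -> ACC=6
Event 10 (EXEC): [IRQ0] PC=1: IRET -> resume MAIN at PC=4 (depth now 0)
Event 11 (EXEC): [MAIN] PC=4: DEC 4 -> ACC=2

Answer: MAIN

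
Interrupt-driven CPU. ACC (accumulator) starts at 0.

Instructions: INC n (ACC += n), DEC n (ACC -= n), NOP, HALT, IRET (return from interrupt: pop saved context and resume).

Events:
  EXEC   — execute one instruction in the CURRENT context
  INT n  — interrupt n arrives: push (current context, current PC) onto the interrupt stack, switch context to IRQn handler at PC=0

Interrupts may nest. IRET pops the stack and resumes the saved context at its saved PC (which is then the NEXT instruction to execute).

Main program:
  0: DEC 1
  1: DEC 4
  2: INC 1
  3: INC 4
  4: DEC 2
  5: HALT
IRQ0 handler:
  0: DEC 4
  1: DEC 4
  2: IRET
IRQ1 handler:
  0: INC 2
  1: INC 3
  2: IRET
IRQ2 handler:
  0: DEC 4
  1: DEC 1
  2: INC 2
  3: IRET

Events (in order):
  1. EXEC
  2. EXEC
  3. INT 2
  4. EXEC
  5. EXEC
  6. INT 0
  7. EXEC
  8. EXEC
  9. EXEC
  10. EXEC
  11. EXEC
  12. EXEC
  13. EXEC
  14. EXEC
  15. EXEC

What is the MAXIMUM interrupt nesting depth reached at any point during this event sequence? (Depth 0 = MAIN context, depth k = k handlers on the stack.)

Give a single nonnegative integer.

Event 1 (EXEC): [MAIN] PC=0: DEC 1 -> ACC=-1 [depth=0]
Event 2 (EXEC): [MAIN] PC=1: DEC 4 -> ACC=-5 [depth=0]
Event 3 (INT 2): INT 2 arrives: push (MAIN, PC=2), enter IRQ2 at PC=0 (depth now 1) [depth=1]
Event 4 (EXEC): [IRQ2] PC=0: DEC 4 -> ACC=-9 [depth=1]
Event 5 (EXEC): [IRQ2] PC=1: DEC 1 -> ACC=-10 [depth=1]
Event 6 (INT 0): INT 0 arrives: push (IRQ2, PC=2), enter IRQ0 at PC=0 (depth now 2) [depth=2]
Event 7 (EXEC): [IRQ0] PC=0: DEC 4 -> ACC=-14 [depth=2]
Event 8 (EXEC): [IRQ0] PC=1: DEC 4 -> ACC=-18 [depth=2]
Event 9 (EXEC): [IRQ0] PC=2: IRET -> resume IRQ2 at PC=2 (depth now 1) [depth=1]
Event 10 (EXEC): [IRQ2] PC=2: INC 2 -> ACC=-16 [depth=1]
Event 11 (EXEC): [IRQ2] PC=3: IRET -> resume MAIN at PC=2 (depth now 0) [depth=0]
Event 12 (EXEC): [MAIN] PC=2: INC 1 -> ACC=-15 [depth=0]
Event 13 (EXEC): [MAIN] PC=3: INC 4 -> ACC=-11 [depth=0]
Event 14 (EXEC): [MAIN] PC=4: DEC 2 -> ACC=-13 [depth=0]
Event 15 (EXEC): [MAIN] PC=5: HALT [depth=0]
Max depth observed: 2

Answer: 2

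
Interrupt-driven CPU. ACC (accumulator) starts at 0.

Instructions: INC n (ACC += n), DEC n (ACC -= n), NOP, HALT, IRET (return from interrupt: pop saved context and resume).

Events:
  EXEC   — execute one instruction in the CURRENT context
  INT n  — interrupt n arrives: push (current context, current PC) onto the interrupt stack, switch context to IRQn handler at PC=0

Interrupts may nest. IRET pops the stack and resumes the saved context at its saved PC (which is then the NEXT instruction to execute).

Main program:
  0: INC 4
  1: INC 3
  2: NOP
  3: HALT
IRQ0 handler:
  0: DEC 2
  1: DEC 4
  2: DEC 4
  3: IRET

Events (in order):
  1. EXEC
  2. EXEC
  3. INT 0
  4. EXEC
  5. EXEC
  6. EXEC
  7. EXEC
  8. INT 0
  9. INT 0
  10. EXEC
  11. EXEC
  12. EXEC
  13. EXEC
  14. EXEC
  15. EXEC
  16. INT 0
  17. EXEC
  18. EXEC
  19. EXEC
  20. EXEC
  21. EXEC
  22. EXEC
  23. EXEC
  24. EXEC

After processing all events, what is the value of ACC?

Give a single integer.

Answer: -33

Derivation:
Event 1 (EXEC): [MAIN] PC=0: INC 4 -> ACC=4
Event 2 (EXEC): [MAIN] PC=1: INC 3 -> ACC=7
Event 3 (INT 0): INT 0 arrives: push (MAIN, PC=2), enter IRQ0 at PC=0 (depth now 1)
Event 4 (EXEC): [IRQ0] PC=0: DEC 2 -> ACC=5
Event 5 (EXEC): [IRQ0] PC=1: DEC 4 -> ACC=1
Event 6 (EXEC): [IRQ0] PC=2: DEC 4 -> ACC=-3
Event 7 (EXEC): [IRQ0] PC=3: IRET -> resume MAIN at PC=2 (depth now 0)
Event 8 (INT 0): INT 0 arrives: push (MAIN, PC=2), enter IRQ0 at PC=0 (depth now 1)
Event 9 (INT 0): INT 0 arrives: push (IRQ0, PC=0), enter IRQ0 at PC=0 (depth now 2)
Event 10 (EXEC): [IRQ0] PC=0: DEC 2 -> ACC=-5
Event 11 (EXEC): [IRQ0] PC=1: DEC 4 -> ACC=-9
Event 12 (EXEC): [IRQ0] PC=2: DEC 4 -> ACC=-13
Event 13 (EXEC): [IRQ0] PC=3: IRET -> resume IRQ0 at PC=0 (depth now 1)
Event 14 (EXEC): [IRQ0] PC=0: DEC 2 -> ACC=-15
Event 15 (EXEC): [IRQ0] PC=1: DEC 4 -> ACC=-19
Event 16 (INT 0): INT 0 arrives: push (IRQ0, PC=2), enter IRQ0 at PC=0 (depth now 2)
Event 17 (EXEC): [IRQ0] PC=0: DEC 2 -> ACC=-21
Event 18 (EXEC): [IRQ0] PC=1: DEC 4 -> ACC=-25
Event 19 (EXEC): [IRQ0] PC=2: DEC 4 -> ACC=-29
Event 20 (EXEC): [IRQ0] PC=3: IRET -> resume IRQ0 at PC=2 (depth now 1)
Event 21 (EXEC): [IRQ0] PC=2: DEC 4 -> ACC=-33
Event 22 (EXEC): [IRQ0] PC=3: IRET -> resume MAIN at PC=2 (depth now 0)
Event 23 (EXEC): [MAIN] PC=2: NOP
Event 24 (EXEC): [MAIN] PC=3: HALT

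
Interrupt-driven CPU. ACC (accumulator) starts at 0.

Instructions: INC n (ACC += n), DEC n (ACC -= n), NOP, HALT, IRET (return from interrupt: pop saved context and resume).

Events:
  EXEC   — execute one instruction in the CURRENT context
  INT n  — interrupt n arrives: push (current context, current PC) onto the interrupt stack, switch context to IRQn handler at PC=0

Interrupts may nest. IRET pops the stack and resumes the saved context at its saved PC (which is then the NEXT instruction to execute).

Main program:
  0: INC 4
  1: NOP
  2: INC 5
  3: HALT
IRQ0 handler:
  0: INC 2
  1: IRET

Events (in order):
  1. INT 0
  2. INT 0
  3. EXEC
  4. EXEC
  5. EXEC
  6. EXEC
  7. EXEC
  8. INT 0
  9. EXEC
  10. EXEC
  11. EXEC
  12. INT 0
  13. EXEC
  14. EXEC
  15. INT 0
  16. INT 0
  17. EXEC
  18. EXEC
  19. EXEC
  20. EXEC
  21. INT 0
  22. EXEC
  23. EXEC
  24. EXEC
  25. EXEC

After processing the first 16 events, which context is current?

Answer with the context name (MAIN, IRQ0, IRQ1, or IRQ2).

Event 1 (INT 0): INT 0 arrives: push (MAIN, PC=0), enter IRQ0 at PC=0 (depth now 1)
Event 2 (INT 0): INT 0 arrives: push (IRQ0, PC=0), enter IRQ0 at PC=0 (depth now 2)
Event 3 (EXEC): [IRQ0] PC=0: INC 2 -> ACC=2
Event 4 (EXEC): [IRQ0] PC=1: IRET -> resume IRQ0 at PC=0 (depth now 1)
Event 5 (EXEC): [IRQ0] PC=0: INC 2 -> ACC=4
Event 6 (EXEC): [IRQ0] PC=1: IRET -> resume MAIN at PC=0 (depth now 0)
Event 7 (EXEC): [MAIN] PC=0: INC 4 -> ACC=8
Event 8 (INT 0): INT 0 arrives: push (MAIN, PC=1), enter IRQ0 at PC=0 (depth now 1)
Event 9 (EXEC): [IRQ0] PC=0: INC 2 -> ACC=10
Event 10 (EXEC): [IRQ0] PC=1: IRET -> resume MAIN at PC=1 (depth now 0)
Event 11 (EXEC): [MAIN] PC=1: NOP
Event 12 (INT 0): INT 0 arrives: push (MAIN, PC=2), enter IRQ0 at PC=0 (depth now 1)
Event 13 (EXEC): [IRQ0] PC=0: INC 2 -> ACC=12
Event 14 (EXEC): [IRQ0] PC=1: IRET -> resume MAIN at PC=2 (depth now 0)
Event 15 (INT 0): INT 0 arrives: push (MAIN, PC=2), enter IRQ0 at PC=0 (depth now 1)
Event 16 (INT 0): INT 0 arrives: push (IRQ0, PC=0), enter IRQ0 at PC=0 (depth now 2)

Answer: IRQ0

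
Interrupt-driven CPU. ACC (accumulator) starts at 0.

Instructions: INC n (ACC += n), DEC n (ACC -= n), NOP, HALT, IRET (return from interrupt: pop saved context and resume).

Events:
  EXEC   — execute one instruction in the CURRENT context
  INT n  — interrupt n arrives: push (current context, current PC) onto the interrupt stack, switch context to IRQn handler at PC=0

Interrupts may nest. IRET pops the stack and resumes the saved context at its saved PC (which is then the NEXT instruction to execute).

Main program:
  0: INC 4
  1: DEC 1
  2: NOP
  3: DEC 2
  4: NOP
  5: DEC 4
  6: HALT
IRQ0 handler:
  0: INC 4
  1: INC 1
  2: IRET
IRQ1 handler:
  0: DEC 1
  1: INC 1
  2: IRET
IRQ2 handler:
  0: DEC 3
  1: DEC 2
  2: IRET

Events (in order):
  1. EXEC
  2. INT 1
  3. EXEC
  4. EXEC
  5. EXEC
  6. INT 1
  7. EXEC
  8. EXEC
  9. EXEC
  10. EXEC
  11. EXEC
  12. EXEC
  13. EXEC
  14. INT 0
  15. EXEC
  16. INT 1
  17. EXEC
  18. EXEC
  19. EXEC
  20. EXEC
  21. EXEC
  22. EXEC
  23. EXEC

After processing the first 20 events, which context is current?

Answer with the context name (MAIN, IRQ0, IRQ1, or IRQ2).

Answer: IRQ0

Derivation:
Event 1 (EXEC): [MAIN] PC=0: INC 4 -> ACC=4
Event 2 (INT 1): INT 1 arrives: push (MAIN, PC=1), enter IRQ1 at PC=0 (depth now 1)
Event 3 (EXEC): [IRQ1] PC=0: DEC 1 -> ACC=3
Event 4 (EXEC): [IRQ1] PC=1: INC 1 -> ACC=4
Event 5 (EXEC): [IRQ1] PC=2: IRET -> resume MAIN at PC=1 (depth now 0)
Event 6 (INT 1): INT 1 arrives: push (MAIN, PC=1), enter IRQ1 at PC=0 (depth now 1)
Event 7 (EXEC): [IRQ1] PC=0: DEC 1 -> ACC=3
Event 8 (EXEC): [IRQ1] PC=1: INC 1 -> ACC=4
Event 9 (EXEC): [IRQ1] PC=2: IRET -> resume MAIN at PC=1 (depth now 0)
Event 10 (EXEC): [MAIN] PC=1: DEC 1 -> ACC=3
Event 11 (EXEC): [MAIN] PC=2: NOP
Event 12 (EXEC): [MAIN] PC=3: DEC 2 -> ACC=1
Event 13 (EXEC): [MAIN] PC=4: NOP
Event 14 (INT 0): INT 0 arrives: push (MAIN, PC=5), enter IRQ0 at PC=0 (depth now 1)
Event 15 (EXEC): [IRQ0] PC=0: INC 4 -> ACC=5
Event 16 (INT 1): INT 1 arrives: push (IRQ0, PC=1), enter IRQ1 at PC=0 (depth now 2)
Event 17 (EXEC): [IRQ1] PC=0: DEC 1 -> ACC=4
Event 18 (EXEC): [IRQ1] PC=1: INC 1 -> ACC=5
Event 19 (EXEC): [IRQ1] PC=2: IRET -> resume IRQ0 at PC=1 (depth now 1)
Event 20 (EXEC): [IRQ0] PC=1: INC 1 -> ACC=6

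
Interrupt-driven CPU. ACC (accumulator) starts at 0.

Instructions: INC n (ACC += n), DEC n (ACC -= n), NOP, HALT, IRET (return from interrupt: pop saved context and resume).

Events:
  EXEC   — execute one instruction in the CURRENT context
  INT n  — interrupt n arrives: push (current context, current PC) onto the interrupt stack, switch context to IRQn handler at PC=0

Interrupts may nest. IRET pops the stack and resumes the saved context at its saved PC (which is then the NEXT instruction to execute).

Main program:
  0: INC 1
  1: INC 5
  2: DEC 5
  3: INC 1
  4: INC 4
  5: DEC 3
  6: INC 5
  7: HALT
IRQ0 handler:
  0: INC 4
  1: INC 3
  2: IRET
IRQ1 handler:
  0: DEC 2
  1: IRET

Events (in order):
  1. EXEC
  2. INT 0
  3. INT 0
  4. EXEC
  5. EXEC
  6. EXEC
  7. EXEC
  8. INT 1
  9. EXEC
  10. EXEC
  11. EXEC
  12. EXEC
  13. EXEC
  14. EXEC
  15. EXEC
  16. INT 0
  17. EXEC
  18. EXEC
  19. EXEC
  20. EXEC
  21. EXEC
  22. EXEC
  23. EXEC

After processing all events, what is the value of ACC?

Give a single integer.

Event 1 (EXEC): [MAIN] PC=0: INC 1 -> ACC=1
Event 2 (INT 0): INT 0 arrives: push (MAIN, PC=1), enter IRQ0 at PC=0 (depth now 1)
Event 3 (INT 0): INT 0 arrives: push (IRQ0, PC=0), enter IRQ0 at PC=0 (depth now 2)
Event 4 (EXEC): [IRQ0] PC=0: INC 4 -> ACC=5
Event 5 (EXEC): [IRQ0] PC=1: INC 3 -> ACC=8
Event 6 (EXEC): [IRQ0] PC=2: IRET -> resume IRQ0 at PC=0 (depth now 1)
Event 7 (EXEC): [IRQ0] PC=0: INC 4 -> ACC=12
Event 8 (INT 1): INT 1 arrives: push (IRQ0, PC=1), enter IRQ1 at PC=0 (depth now 2)
Event 9 (EXEC): [IRQ1] PC=0: DEC 2 -> ACC=10
Event 10 (EXEC): [IRQ1] PC=1: IRET -> resume IRQ0 at PC=1 (depth now 1)
Event 11 (EXEC): [IRQ0] PC=1: INC 3 -> ACC=13
Event 12 (EXEC): [IRQ0] PC=2: IRET -> resume MAIN at PC=1 (depth now 0)
Event 13 (EXEC): [MAIN] PC=1: INC 5 -> ACC=18
Event 14 (EXEC): [MAIN] PC=2: DEC 5 -> ACC=13
Event 15 (EXEC): [MAIN] PC=3: INC 1 -> ACC=14
Event 16 (INT 0): INT 0 arrives: push (MAIN, PC=4), enter IRQ0 at PC=0 (depth now 1)
Event 17 (EXEC): [IRQ0] PC=0: INC 4 -> ACC=18
Event 18 (EXEC): [IRQ0] PC=1: INC 3 -> ACC=21
Event 19 (EXEC): [IRQ0] PC=2: IRET -> resume MAIN at PC=4 (depth now 0)
Event 20 (EXEC): [MAIN] PC=4: INC 4 -> ACC=25
Event 21 (EXEC): [MAIN] PC=5: DEC 3 -> ACC=22
Event 22 (EXEC): [MAIN] PC=6: INC 5 -> ACC=27
Event 23 (EXEC): [MAIN] PC=7: HALT

Answer: 27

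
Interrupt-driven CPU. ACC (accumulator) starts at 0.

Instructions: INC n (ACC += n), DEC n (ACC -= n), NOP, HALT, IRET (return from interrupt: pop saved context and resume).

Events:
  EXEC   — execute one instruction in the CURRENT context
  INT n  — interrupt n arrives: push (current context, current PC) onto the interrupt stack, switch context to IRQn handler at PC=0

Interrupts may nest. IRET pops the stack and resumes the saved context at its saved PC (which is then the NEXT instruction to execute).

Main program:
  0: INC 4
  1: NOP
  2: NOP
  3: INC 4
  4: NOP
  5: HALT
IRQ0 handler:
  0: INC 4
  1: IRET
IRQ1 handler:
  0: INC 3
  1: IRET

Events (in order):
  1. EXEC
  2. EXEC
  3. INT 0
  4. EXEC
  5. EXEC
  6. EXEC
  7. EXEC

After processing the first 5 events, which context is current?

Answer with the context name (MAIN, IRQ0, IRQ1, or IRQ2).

Event 1 (EXEC): [MAIN] PC=0: INC 4 -> ACC=4
Event 2 (EXEC): [MAIN] PC=1: NOP
Event 3 (INT 0): INT 0 arrives: push (MAIN, PC=2), enter IRQ0 at PC=0 (depth now 1)
Event 4 (EXEC): [IRQ0] PC=0: INC 4 -> ACC=8
Event 5 (EXEC): [IRQ0] PC=1: IRET -> resume MAIN at PC=2 (depth now 0)

Answer: MAIN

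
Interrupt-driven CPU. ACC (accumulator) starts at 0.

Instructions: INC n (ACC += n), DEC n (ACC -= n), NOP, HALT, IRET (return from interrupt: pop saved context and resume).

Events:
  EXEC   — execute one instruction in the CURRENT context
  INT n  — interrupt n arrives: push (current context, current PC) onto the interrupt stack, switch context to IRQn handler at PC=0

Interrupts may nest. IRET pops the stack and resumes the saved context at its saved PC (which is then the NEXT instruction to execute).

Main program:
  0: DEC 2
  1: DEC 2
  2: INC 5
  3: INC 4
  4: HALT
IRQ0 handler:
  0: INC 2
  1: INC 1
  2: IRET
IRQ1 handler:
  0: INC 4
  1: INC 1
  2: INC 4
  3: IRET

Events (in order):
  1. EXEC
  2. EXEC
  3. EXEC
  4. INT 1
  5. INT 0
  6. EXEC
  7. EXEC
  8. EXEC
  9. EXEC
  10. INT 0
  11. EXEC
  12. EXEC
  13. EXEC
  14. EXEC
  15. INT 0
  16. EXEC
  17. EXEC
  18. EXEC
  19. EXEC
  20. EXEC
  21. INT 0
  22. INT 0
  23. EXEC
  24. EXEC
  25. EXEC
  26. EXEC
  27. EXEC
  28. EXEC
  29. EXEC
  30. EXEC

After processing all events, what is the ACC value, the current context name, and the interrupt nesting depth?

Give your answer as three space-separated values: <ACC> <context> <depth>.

Answer: 29 MAIN 0

Derivation:
Event 1 (EXEC): [MAIN] PC=0: DEC 2 -> ACC=-2
Event 2 (EXEC): [MAIN] PC=1: DEC 2 -> ACC=-4
Event 3 (EXEC): [MAIN] PC=2: INC 5 -> ACC=1
Event 4 (INT 1): INT 1 arrives: push (MAIN, PC=3), enter IRQ1 at PC=0 (depth now 1)
Event 5 (INT 0): INT 0 arrives: push (IRQ1, PC=0), enter IRQ0 at PC=0 (depth now 2)
Event 6 (EXEC): [IRQ0] PC=0: INC 2 -> ACC=3
Event 7 (EXEC): [IRQ0] PC=1: INC 1 -> ACC=4
Event 8 (EXEC): [IRQ0] PC=2: IRET -> resume IRQ1 at PC=0 (depth now 1)
Event 9 (EXEC): [IRQ1] PC=0: INC 4 -> ACC=8
Event 10 (INT 0): INT 0 arrives: push (IRQ1, PC=1), enter IRQ0 at PC=0 (depth now 2)
Event 11 (EXEC): [IRQ0] PC=0: INC 2 -> ACC=10
Event 12 (EXEC): [IRQ0] PC=1: INC 1 -> ACC=11
Event 13 (EXEC): [IRQ0] PC=2: IRET -> resume IRQ1 at PC=1 (depth now 1)
Event 14 (EXEC): [IRQ1] PC=1: INC 1 -> ACC=12
Event 15 (INT 0): INT 0 arrives: push (IRQ1, PC=2), enter IRQ0 at PC=0 (depth now 2)
Event 16 (EXEC): [IRQ0] PC=0: INC 2 -> ACC=14
Event 17 (EXEC): [IRQ0] PC=1: INC 1 -> ACC=15
Event 18 (EXEC): [IRQ0] PC=2: IRET -> resume IRQ1 at PC=2 (depth now 1)
Event 19 (EXEC): [IRQ1] PC=2: INC 4 -> ACC=19
Event 20 (EXEC): [IRQ1] PC=3: IRET -> resume MAIN at PC=3 (depth now 0)
Event 21 (INT 0): INT 0 arrives: push (MAIN, PC=3), enter IRQ0 at PC=0 (depth now 1)
Event 22 (INT 0): INT 0 arrives: push (IRQ0, PC=0), enter IRQ0 at PC=0 (depth now 2)
Event 23 (EXEC): [IRQ0] PC=0: INC 2 -> ACC=21
Event 24 (EXEC): [IRQ0] PC=1: INC 1 -> ACC=22
Event 25 (EXEC): [IRQ0] PC=2: IRET -> resume IRQ0 at PC=0 (depth now 1)
Event 26 (EXEC): [IRQ0] PC=0: INC 2 -> ACC=24
Event 27 (EXEC): [IRQ0] PC=1: INC 1 -> ACC=25
Event 28 (EXEC): [IRQ0] PC=2: IRET -> resume MAIN at PC=3 (depth now 0)
Event 29 (EXEC): [MAIN] PC=3: INC 4 -> ACC=29
Event 30 (EXEC): [MAIN] PC=4: HALT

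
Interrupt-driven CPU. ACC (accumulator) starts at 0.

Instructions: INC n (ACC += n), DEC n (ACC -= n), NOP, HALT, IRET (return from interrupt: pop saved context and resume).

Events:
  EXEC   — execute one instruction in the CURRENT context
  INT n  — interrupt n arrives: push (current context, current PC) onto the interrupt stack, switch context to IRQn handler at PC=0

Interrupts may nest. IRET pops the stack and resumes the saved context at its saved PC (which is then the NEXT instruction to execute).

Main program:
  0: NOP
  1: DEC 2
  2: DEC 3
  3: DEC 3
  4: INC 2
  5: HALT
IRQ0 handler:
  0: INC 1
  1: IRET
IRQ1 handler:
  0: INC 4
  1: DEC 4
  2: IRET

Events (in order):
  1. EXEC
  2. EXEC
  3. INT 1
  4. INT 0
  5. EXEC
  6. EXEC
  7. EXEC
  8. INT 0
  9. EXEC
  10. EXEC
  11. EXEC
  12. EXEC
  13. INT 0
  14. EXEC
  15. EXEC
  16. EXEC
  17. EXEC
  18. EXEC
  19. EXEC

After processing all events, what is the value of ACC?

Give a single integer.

Answer: -3

Derivation:
Event 1 (EXEC): [MAIN] PC=0: NOP
Event 2 (EXEC): [MAIN] PC=1: DEC 2 -> ACC=-2
Event 3 (INT 1): INT 1 arrives: push (MAIN, PC=2), enter IRQ1 at PC=0 (depth now 1)
Event 4 (INT 0): INT 0 arrives: push (IRQ1, PC=0), enter IRQ0 at PC=0 (depth now 2)
Event 5 (EXEC): [IRQ0] PC=0: INC 1 -> ACC=-1
Event 6 (EXEC): [IRQ0] PC=1: IRET -> resume IRQ1 at PC=0 (depth now 1)
Event 7 (EXEC): [IRQ1] PC=0: INC 4 -> ACC=3
Event 8 (INT 0): INT 0 arrives: push (IRQ1, PC=1), enter IRQ0 at PC=0 (depth now 2)
Event 9 (EXEC): [IRQ0] PC=0: INC 1 -> ACC=4
Event 10 (EXEC): [IRQ0] PC=1: IRET -> resume IRQ1 at PC=1 (depth now 1)
Event 11 (EXEC): [IRQ1] PC=1: DEC 4 -> ACC=0
Event 12 (EXEC): [IRQ1] PC=2: IRET -> resume MAIN at PC=2 (depth now 0)
Event 13 (INT 0): INT 0 arrives: push (MAIN, PC=2), enter IRQ0 at PC=0 (depth now 1)
Event 14 (EXEC): [IRQ0] PC=0: INC 1 -> ACC=1
Event 15 (EXEC): [IRQ0] PC=1: IRET -> resume MAIN at PC=2 (depth now 0)
Event 16 (EXEC): [MAIN] PC=2: DEC 3 -> ACC=-2
Event 17 (EXEC): [MAIN] PC=3: DEC 3 -> ACC=-5
Event 18 (EXEC): [MAIN] PC=4: INC 2 -> ACC=-3
Event 19 (EXEC): [MAIN] PC=5: HALT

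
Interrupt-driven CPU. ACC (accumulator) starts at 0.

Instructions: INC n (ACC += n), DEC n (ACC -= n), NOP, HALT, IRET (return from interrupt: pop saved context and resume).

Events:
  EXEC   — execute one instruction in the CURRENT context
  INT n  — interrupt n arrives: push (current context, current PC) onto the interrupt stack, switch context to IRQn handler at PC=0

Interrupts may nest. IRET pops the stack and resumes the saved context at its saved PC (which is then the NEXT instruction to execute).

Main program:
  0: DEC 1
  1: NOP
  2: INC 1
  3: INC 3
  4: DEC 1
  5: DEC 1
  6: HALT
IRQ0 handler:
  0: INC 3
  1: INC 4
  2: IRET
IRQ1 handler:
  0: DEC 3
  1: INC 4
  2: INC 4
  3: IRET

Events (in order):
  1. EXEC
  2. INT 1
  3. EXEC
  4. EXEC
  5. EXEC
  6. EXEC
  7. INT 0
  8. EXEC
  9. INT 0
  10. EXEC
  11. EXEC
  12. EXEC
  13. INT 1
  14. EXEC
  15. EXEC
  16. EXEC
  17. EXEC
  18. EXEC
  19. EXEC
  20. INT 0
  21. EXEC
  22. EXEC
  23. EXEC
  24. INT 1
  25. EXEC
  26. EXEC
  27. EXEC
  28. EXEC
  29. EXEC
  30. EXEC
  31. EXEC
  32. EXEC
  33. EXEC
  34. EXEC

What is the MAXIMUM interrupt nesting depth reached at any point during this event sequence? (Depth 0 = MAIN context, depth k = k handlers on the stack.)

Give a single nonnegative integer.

Event 1 (EXEC): [MAIN] PC=0: DEC 1 -> ACC=-1 [depth=0]
Event 2 (INT 1): INT 1 arrives: push (MAIN, PC=1), enter IRQ1 at PC=0 (depth now 1) [depth=1]
Event 3 (EXEC): [IRQ1] PC=0: DEC 3 -> ACC=-4 [depth=1]
Event 4 (EXEC): [IRQ1] PC=1: INC 4 -> ACC=0 [depth=1]
Event 5 (EXEC): [IRQ1] PC=2: INC 4 -> ACC=4 [depth=1]
Event 6 (EXEC): [IRQ1] PC=3: IRET -> resume MAIN at PC=1 (depth now 0) [depth=0]
Event 7 (INT 0): INT 0 arrives: push (MAIN, PC=1), enter IRQ0 at PC=0 (depth now 1) [depth=1]
Event 8 (EXEC): [IRQ0] PC=0: INC 3 -> ACC=7 [depth=1]
Event 9 (INT 0): INT 0 arrives: push (IRQ0, PC=1), enter IRQ0 at PC=0 (depth now 2) [depth=2]
Event 10 (EXEC): [IRQ0] PC=0: INC 3 -> ACC=10 [depth=2]
Event 11 (EXEC): [IRQ0] PC=1: INC 4 -> ACC=14 [depth=2]
Event 12 (EXEC): [IRQ0] PC=2: IRET -> resume IRQ0 at PC=1 (depth now 1) [depth=1]
Event 13 (INT 1): INT 1 arrives: push (IRQ0, PC=1), enter IRQ1 at PC=0 (depth now 2) [depth=2]
Event 14 (EXEC): [IRQ1] PC=0: DEC 3 -> ACC=11 [depth=2]
Event 15 (EXEC): [IRQ1] PC=1: INC 4 -> ACC=15 [depth=2]
Event 16 (EXEC): [IRQ1] PC=2: INC 4 -> ACC=19 [depth=2]
Event 17 (EXEC): [IRQ1] PC=3: IRET -> resume IRQ0 at PC=1 (depth now 1) [depth=1]
Event 18 (EXEC): [IRQ0] PC=1: INC 4 -> ACC=23 [depth=1]
Event 19 (EXEC): [IRQ0] PC=2: IRET -> resume MAIN at PC=1 (depth now 0) [depth=0]
Event 20 (INT 0): INT 0 arrives: push (MAIN, PC=1), enter IRQ0 at PC=0 (depth now 1) [depth=1]
Event 21 (EXEC): [IRQ0] PC=0: INC 3 -> ACC=26 [depth=1]
Event 22 (EXEC): [IRQ0] PC=1: INC 4 -> ACC=30 [depth=1]
Event 23 (EXEC): [IRQ0] PC=2: IRET -> resume MAIN at PC=1 (depth now 0) [depth=0]
Event 24 (INT 1): INT 1 arrives: push (MAIN, PC=1), enter IRQ1 at PC=0 (depth now 1) [depth=1]
Event 25 (EXEC): [IRQ1] PC=0: DEC 3 -> ACC=27 [depth=1]
Event 26 (EXEC): [IRQ1] PC=1: INC 4 -> ACC=31 [depth=1]
Event 27 (EXEC): [IRQ1] PC=2: INC 4 -> ACC=35 [depth=1]
Event 28 (EXEC): [IRQ1] PC=3: IRET -> resume MAIN at PC=1 (depth now 0) [depth=0]
Event 29 (EXEC): [MAIN] PC=1: NOP [depth=0]
Event 30 (EXEC): [MAIN] PC=2: INC 1 -> ACC=36 [depth=0]
Event 31 (EXEC): [MAIN] PC=3: INC 3 -> ACC=39 [depth=0]
Event 32 (EXEC): [MAIN] PC=4: DEC 1 -> ACC=38 [depth=0]
Event 33 (EXEC): [MAIN] PC=5: DEC 1 -> ACC=37 [depth=0]
Event 34 (EXEC): [MAIN] PC=6: HALT [depth=0]
Max depth observed: 2

Answer: 2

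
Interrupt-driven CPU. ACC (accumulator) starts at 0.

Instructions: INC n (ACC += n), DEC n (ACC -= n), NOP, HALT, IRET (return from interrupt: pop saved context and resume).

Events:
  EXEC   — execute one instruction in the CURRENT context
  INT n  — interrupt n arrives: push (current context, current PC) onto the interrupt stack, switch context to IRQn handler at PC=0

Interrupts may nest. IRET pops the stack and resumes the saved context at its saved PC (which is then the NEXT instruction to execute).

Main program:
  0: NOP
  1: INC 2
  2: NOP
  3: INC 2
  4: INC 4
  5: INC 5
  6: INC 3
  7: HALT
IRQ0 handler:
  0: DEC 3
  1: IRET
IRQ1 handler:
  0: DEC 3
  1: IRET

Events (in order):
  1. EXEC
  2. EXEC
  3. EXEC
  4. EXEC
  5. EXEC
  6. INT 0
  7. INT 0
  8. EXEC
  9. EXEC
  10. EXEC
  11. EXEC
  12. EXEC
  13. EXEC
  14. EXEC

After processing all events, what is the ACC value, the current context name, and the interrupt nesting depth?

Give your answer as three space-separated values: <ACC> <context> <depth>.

Event 1 (EXEC): [MAIN] PC=0: NOP
Event 2 (EXEC): [MAIN] PC=1: INC 2 -> ACC=2
Event 3 (EXEC): [MAIN] PC=2: NOP
Event 4 (EXEC): [MAIN] PC=3: INC 2 -> ACC=4
Event 5 (EXEC): [MAIN] PC=4: INC 4 -> ACC=8
Event 6 (INT 0): INT 0 arrives: push (MAIN, PC=5), enter IRQ0 at PC=0 (depth now 1)
Event 7 (INT 0): INT 0 arrives: push (IRQ0, PC=0), enter IRQ0 at PC=0 (depth now 2)
Event 8 (EXEC): [IRQ0] PC=0: DEC 3 -> ACC=5
Event 9 (EXEC): [IRQ0] PC=1: IRET -> resume IRQ0 at PC=0 (depth now 1)
Event 10 (EXEC): [IRQ0] PC=0: DEC 3 -> ACC=2
Event 11 (EXEC): [IRQ0] PC=1: IRET -> resume MAIN at PC=5 (depth now 0)
Event 12 (EXEC): [MAIN] PC=5: INC 5 -> ACC=7
Event 13 (EXEC): [MAIN] PC=6: INC 3 -> ACC=10
Event 14 (EXEC): [MAIN] PC=7: HALT

Answer: 10 MAIN 0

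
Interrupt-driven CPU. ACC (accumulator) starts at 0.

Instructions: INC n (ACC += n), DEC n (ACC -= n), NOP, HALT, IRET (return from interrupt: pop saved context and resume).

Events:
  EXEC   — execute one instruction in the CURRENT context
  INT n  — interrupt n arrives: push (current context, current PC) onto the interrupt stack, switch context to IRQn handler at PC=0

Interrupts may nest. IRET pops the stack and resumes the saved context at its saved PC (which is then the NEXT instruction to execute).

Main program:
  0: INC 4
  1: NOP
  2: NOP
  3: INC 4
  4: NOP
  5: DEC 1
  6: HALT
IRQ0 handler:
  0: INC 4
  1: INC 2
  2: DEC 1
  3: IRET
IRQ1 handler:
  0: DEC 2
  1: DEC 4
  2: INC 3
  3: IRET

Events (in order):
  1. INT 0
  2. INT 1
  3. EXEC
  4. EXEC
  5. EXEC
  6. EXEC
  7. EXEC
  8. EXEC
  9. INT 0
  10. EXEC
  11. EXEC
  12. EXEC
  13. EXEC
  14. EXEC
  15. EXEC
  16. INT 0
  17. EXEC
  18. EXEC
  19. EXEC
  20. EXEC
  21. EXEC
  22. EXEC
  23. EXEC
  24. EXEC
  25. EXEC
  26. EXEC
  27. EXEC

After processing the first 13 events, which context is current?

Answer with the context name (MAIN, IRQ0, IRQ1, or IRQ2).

Answer: IRQ0

Derivation:
Event 1 (INT 0): INT 0 arrives: push (MAIN, PC=0), enter IRQ0 at PC=0 (depth now 1)
Event 2 (INT 1): INT 1 arrives: push (IRQ0, PC=0), enter IRQ1 at PC=0 (depth now 2)
Event 3 (EXEC): [IRQ1] PC=0: DEC 2 -> ACC=-2
Event 4 (EXEC): [IRQ1] PC=1: DEC 4 -> ACC=-6
Event 5 (EXEC): [IRQ1] PC=2: INC 3 -> ACC=-3
Event 6 (EXEC): [IRQ1] PC=3: IRET -> resume IRQ0 at PC=0 (depth now 1)
Event 7 (EXEC): [IRQ0] PC=0: INC 4 -> ACC=1
Event 8 (EXEC): [IRQ0] PC=1: INC 2 -> ACC=3
Event 9 (INT 0): INT 0 arrives: push (IRQ0, PC=2), enter IRQ0 at PC=0 (depth now 2)
Event 10 (EXEC): [IRQ0] PC=0: INC 4 -> ACC=7
Event 11 (EXEC): [IRQ0] PC=1: INC 2 -> ACC=9
Event 12 (EXEC): [IRQ0] PC=2: DEC 1 -> ACC=8
Event 13 (EXEC): [IRQ0] PC=3: IRET -> resume IRQ0 at PC=2 (depth now 1)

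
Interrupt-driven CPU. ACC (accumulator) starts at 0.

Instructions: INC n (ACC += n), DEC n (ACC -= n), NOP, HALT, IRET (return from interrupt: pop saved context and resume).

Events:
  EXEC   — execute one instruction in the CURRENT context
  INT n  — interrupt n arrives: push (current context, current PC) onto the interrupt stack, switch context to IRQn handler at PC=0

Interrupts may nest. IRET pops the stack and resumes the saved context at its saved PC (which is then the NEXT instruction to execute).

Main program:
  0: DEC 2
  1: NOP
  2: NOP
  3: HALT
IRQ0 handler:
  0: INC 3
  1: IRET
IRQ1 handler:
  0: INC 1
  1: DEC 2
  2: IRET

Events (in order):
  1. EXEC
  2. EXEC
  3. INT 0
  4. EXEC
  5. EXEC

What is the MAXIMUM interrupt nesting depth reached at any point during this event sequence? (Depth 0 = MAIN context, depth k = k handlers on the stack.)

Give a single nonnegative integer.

Answer: 1

Derivation:
Event 1 (EXEC): [MAIN] PC=0: DEC 2 -> ACC=-2 [depth=0]
Event 2 (EXEC): [MAIN] PC=1: NOP [depth=0]
Event 3 (INT 0): INT 0 arrives: push (MAIN, PC=2), enter IRQ0 at PC=0 (depth now 1) [depth=1]
Event 4 (EXEC): [IRQ0] PC=0: INC 3 -> ACC=1 [depth=1]
Event 5 (EXEC): [IRQ0] PC=1: IRET -> resume MAIN at PC=2 (depth now 0) [depth=0]
Max depth observed: 1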